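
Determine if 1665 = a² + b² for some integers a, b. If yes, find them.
12² + 39² (a=12, b=39)

Factorization: 1665 = 3^2 × 5 × 37
By Fermat: n is sum of two squares iff every prime p ≡ 3 (mod 4) appears to even power.
All primes ≡ 3 (mod 4) appear to even power.
Search a = 0, 1, 2, … for 1665 - a² a perfect square: first hit at a = 12: 1665 - 144 = 1521 = 39².
1665 = 12² + 39² = 144 + 1521 ✓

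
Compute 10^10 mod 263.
181

Repeated squaring. Binary of 10 = 1010.
10^1 ≡ 10 (mod 263); 10^2 ≡ 100 (mod 263); 10^4 ≡ 6 (mod 263); 10^8 ≡ 36 (mod 263)
10^10 = 10^2 × 10^8 ≡ 181 (mod 263)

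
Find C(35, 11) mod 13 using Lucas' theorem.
0

Using Lucas' theorem:
Write n=35 and k=11 in base 13:
n in base 13: [2, 9]
k in base 13: [0, 11]
C(35,11) mod 13 = ∏ C(n_i, k_i) mod 13
Digit binomials (mod 13): C(2,0) = 1; C(9,11) = 0 (k_i > n_i)
Product: 1 × 0 = 0 ≡ 0 (mod 13)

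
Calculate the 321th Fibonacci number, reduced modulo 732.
454

Matrix identity: Q^n = [[F_(n+1), F_n], [F_n, F_(n-1)]] with Q = [[1,1],[1,0]].
n = 321 = 101000001₂. Square-and-multiply, entries mod 732:
Q^1 = [[1,1],[1,0]]
Q^2 = (Q^1)² = [[2,1],[1,1]]
Q^5 = (Q^2)²·Q = [[8,5],[5,3]]
Q^10 = (Q^5)² = [[89,55],[55,34]]
Q^20 = (Q^10)² = [[698,177],[177,521]]
Q^40 = (Q^20)² = [[277,555],[555,454]]
Q^80 = (Q^40)² = [[454,177],[177,277]]
Q^160 = (Q^80)² = [[277,555],[555,454]]
Q^321 = (Q^160)²·Q = [[631,454],[454,177]]
F_321 mod 732 = Q^321[0][1] = 454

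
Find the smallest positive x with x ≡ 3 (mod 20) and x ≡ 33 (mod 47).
503

Using Chinese Remainder Theorem:
M = 20 × 47 = 940
M1 = 47, M2 = 20
y1 = 47^(-1) mod 20 = 3
y2 = 20^(-1) mod 47 = 40
x = (3×47×3 + 33×20×40) mod 940 = 503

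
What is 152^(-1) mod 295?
33

gcd(152, 295) = 1, so the inverse exists.
Extended Euclidean algorithm on (295, 152):
295 = 1 × 152 + 143  ⟹  143 = (1)·295 + (-1)·152
152 = 1 × 143 + 9  ⟹  9 = (-1)·295 + (2)·152
143 = 15 × 9 + 8  ⟹  8 = (16)·295 + (-31)·152
9 = 1 × 8 + 1  ⟹  1 = (-17)·295 + (33)·152
So (33)·152 ≡ 1 (mod 295), i.e. 152^(-1) ≡ 33 (mod 295).
Check: 152 × 33 = 5016 ≡ 1 (mod 295)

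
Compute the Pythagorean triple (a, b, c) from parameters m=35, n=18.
(901, 1260, 1549)

Euclid's formula: a = m² - n², b = 2mn, c = m² + n²
m = 35, n = 18
a = 35² - 18² = 1225 - 324 = 901
b = 2 × 35 × 18 = 1260
c = 35² + 18² = 1225 + 324 = 1549
Verification: 901² + 1260² = 811801 + 1587600 = 2399401 = 1549² ✓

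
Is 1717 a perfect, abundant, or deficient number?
deficient

Proper divisors of 1717: sum = 1 + 17 + 101 = 119
Since 119 < 1717, 1717 is deficient.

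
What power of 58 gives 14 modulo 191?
25

Baby-step giant-step with step n = ⌈√191⌉ = 14.
Baby steps 58^j mod 191 (j:value) for j=0..13: 0:1, 1:58, 2:117, 3:101, 4:128, 5:166, 6:78, 7:131, 8:149, 9:47, 10:52, 11:151, 12:163, 13:95.
Giant-step multiplier: 58^(-14) ≡ 58^(190-14) = 58^176 ≡ 79 (mod 191).
Giant steps γ_i = 14·79^i mod 191: γ_0=14, γ_1=151 (in table at j=11).
x = i·n + j = 1·14 + 11 = 25.
Check: 58^25 ≡ 14 (mod 191).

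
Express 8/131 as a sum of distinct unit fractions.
1/17 + 1/446 + 1/331081 + 1/328843554602

Greedy algorithm:
8/131: ceiling(131/8) = 17, use 1/17
5/2227: ceiling(2227/5) = 446, use 1/446
3/993242: ceiling(993242/3) = 331081, use 1/331081
1/328843554602: ceiling(328843554602/1) = 328843554602, use 1/328843554602
Result: 8/131 = 1/17 + 1/446 + 1/331081 + 1/328843554602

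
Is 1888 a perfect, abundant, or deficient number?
abundant

Proper divisors of 1888: sum = 1 + 2 + 4 + 8 + 16 + 32 + 59 + 118 + 236 + 472 + 944 = 1892
Since 1892 > 1888, 1888 is abundant.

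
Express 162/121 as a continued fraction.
[1; 2, 1, 19, 2]

Euclidean algorithm steps:
162 = 1 × 121 + 41
121 = 2 × 41 + 39
41 = 1 × 39 + 2
39 = 19 × 2 + 1
2 = 2 × 1 + 0
Continued fraction: [1; 2, 1, 19, 2]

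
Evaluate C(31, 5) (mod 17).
13

Using Lucas' theorem:
Write n=31 and k=5 in base 17:
n in base 17: [1, 14]
k in base 17: [0, 5]
C(31,5) mod 17 = ∏ C(n_i, k_i) mod 17
Digit binomials (mod 17): C(1,0) = 1; C(14,5) = 2002 ≡ 13
Product: 1 × 13 = 13 ≡ 13 (mod 17)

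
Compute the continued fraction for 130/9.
[14; 2, 4]

Euclidean algorithm steps:
130 = 14 × 9 + 4
9 = 2 × 4 + 1
4 = 4 × 1 + 0
Continued fraction: [14; 2, 4]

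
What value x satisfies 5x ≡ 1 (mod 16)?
13

gcd(5, 16) = 1, so the inverse exists.
Extended Euclidean algorithm on (16, 5):
16 = 3 × 5 + 1  ⟹  1 = (1)·16 + (-3)·5
So (-3)·5 ≡ 1 (mod 16), i.e. 5^(-1) ≡ -3 ≡ 13 (mod 16).
Check: 5 × 13 = 65 ≡ 1 (mod 16)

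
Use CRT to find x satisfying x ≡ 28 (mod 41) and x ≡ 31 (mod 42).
1627

Using Chinese Remainder Theorem:
M = 41 × 42 = 1722
M1 = 42, M2 = 41
y1 = 42^(-1) mod 41 = 1
y2 = 41^(-1) mod 42 = 41
x = (28×42×1 + 31×41×41) mod 1722 = 1627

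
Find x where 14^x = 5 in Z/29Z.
6

Baby-step giant-step with step n = ⌈√29⌉ = 6.
Baby steps 14^j mod 29 (j:value) for j=0..5: 0:1, 1:14, 2:22, 3:18, 4:20, 5:19.
Giant-step multiplier: 14^(-6) ≡ 14^(28-6) = 14^22 ≡ 6 (mod 29).
Giant steps γ_i = 5·6^i mod 29: γ_0=5, γ_1=1 (in table at j=0).
x = i·n + j = 1·6 + 0 = 6.
Check: 14^6 ≡ 5 (mod 29).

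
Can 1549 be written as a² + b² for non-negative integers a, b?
18² + 35² (a=18, b=35)

Factorization: 1549 = 1549
By Fermat: n is sum of two squares iff every prime p ≡ 3 (mod 4) appears to even power.
All primes ≡ 3 (mod 4) appear to even power.
Search a = 0, 1, 2, … for 1549 - a² a perfect square: first hit at a = 18: 1549 - 324 = 1225 = 35².
1549 = 18² + 35² = 324 + 1225 ✓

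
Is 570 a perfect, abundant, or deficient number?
abundant

Proper divisors of 570: sum = 1 + 2 + 3 + 5 + 6 + 10 + 15 + 19 + 30 + 38 + 57 + 95 + 114 + 190 + 285 = 870
Since 870 > 570, 570 is abundant.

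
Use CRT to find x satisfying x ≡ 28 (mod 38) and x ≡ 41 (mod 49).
1168

Using Chinese Remainder Theorem:
M = 38 × 49 = 1862
M1 = 49, M2 = 38
y1 = 49^(-1) mod 38 = 7
y2 = 38^(-1) mod 49 = 40
x = (28×49×7 + 41×38×40) mod 1862 = 1168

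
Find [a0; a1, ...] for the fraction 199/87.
[2; 3, 2, 12]

Euclidean algorithm steps:
199 = 2 × 87 + 25
87 = 3 × 25 + 12
25 = 2 × 12 + 1
12 = 12 × 1 + 0
Continued fraction: [2; 3, 2, 12]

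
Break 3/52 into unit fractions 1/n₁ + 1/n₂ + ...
1/18 + 1/468

Greedy algorithm:
3/52: ceiling(52/3) = 18, use 1/18
1/468: ceiling(468/1) = 468, use 1/468
Result: 3/52 = 1/18 + 1/468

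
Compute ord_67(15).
11

67 is prime, so ord(15) divides φ(67) = 66.
Divisors of 66: 1, 2, 3, 6, 11, 22, 33, 66.
Repeated squaring: 15^1 ≡ 15, 15^2 ≡ 24, 15^4 ≡ 40, 15^8 ≡ 59, 15^16 ≡ 64, 15^32 ≡ 9, 15^64 ≡ 14 (mod 67).
Test 15^d mod 67 for each divisor d in increasing order:
15^1 ≡ 15
15^2 ≡ 24
15^3 = 15^2·15^1 ≡ 25
15^6 = 15^4·15^2 ≡ 22
15^11 = 15^8·15^2·15^1 ≡ 1  ← first divisor giving 1
The order is 11.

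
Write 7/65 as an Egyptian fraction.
1/10 + 1/130

Greedy algorithm:
7/65: ceiling(65/7) = 10, use 1/10
1/130: ceiling(130/1) = 130, use 1/130
Result: 7/65 = 1/10 + 1/130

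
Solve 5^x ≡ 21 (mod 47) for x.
6

Baby-step giant-step with step n = ⌈√47⌉ = 7.
Baby steps 5^j mod 47 (j:value) for j=0..6: 0:1, 1:5, 2:25, 3:31, 4:14, 5:23, 6:21.
h = 21 is already in the table at j=6, so x = 6.
Check: 5^6 ≡ 21 (mod 47).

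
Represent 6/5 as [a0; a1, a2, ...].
[1; 5]

Euclidean algorithm steps:
6 = 1 × 5 + 1
5 = 5 × 1 + 0
Continued fraction: [1; 5]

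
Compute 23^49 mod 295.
38

Repeated squaring. Binary of 49 = 110001.
23^1 ≡ 23 (mod 295); 23^2 ≡ 234 (mod 295); 23^4 ≡ 181 (mod 295); 23^8 ≡ 16 (mod 295); 23^16 ≡ 256 (mod 295); 23^32 ≡ 46 (mod 295)
23^49 = 23^1 × 23^16 × 23^32 ≡ 38 (mod 295)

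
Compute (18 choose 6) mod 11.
7

Using Lucas' theorem:
Write n=18 and k=6 in base 11:
n in base 11: [1, 7]
k in base 11: [0, 6]
C(18,6) mod 11 = ∏ C(n_i, k_i) mod 11
Digit binomials (mod 11): C(1,0) = 1; C(7,6) = 7
Product: 1 × 7 = 7 ≡ 7 (mod 11)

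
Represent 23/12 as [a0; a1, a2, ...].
[1; 1, 11]

Euclidean algorithm steps:
23 = 1 × 12 + 11
12 = 1 × 11 + 1
11 = 11 × 1 + 0
Continued fraction: [1; 1, 11]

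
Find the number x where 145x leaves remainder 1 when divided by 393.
103

gcd(145, 393) = 1, so the inverse exists.
Extended Euclidean algorithm on (393, 145):
393 = 2 × 145 + 103  ⟹  103 = (1)·393 + (-2)·145
145 = 1 × 103 + 42  ⟹  42 = (-1)·393 + (3)·145
103 = 2 × 42 + 19  ⟹  19 = (3)·393 + (-8)·145
42 = 2 × 19 + 4  ⟹  4 = (-7)·393 + (19)·145
19 = 4 × 4 + 3  ⟹  3 = (31)·393 + (-84)·145
4 = 1 × 3 + 1  ⟹  1 = (-38)·393 + (103)·145
So (103)·145 ≡ 1 (mod 393), i.e. 145^(-1) ≡ 103 (mod 393).
Check: 145 × 103 = 14935 ≡ 1 (mod 393)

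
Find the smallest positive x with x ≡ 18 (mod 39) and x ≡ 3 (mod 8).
291

Using Chinese Remainder Theorem:
M = 39 × 8 = 312
M1 = 8, M2 = 39
y1 = 8^(-1) mod 39 = 5
y2 = 39^(-1) mod 8 = 7
x = (18×8×5 + 3×39×7) mod 312 = 291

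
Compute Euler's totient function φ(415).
328

415 = 5 × 83
φ(n) = n × ∏(1 - 1/p) for each prime p dividing n
φ(415) = 415 × (1 - 1/5) × (1 - 1/83) = 328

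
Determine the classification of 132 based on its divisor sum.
abundant

Proper divisors of 132: sum = 1 + 2 + 3 + 4 + 6 + 11 + 12 + 22 + 33 + 44 + 66 = 204
Since 204 > 132, 132 is abundant.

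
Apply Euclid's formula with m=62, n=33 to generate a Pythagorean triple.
(2755, 4092, 4933)

Euclid's formula: a = m² - n², b = 2mn, c = m² + n²
m = 62, n = 33
a = 62² - 33² = 3844 - 1089 = 2755
b = 2 × 62 × 33 = 4092
c = 62² + 33² = 3844 + 1089 = 4933
Verification: 2755² + 4092² = 7590025 + 16744464 = 24334489 = 4933² ✓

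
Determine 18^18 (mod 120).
24

Repeated squaring. Binary of 18 = 10010.
18^1 ≡ 18 (mod 120); 18^2 ≡ 84 (mod 120); 18^4 ≡ 96 (mod 120); 18^8 ≡ 96 (mod 120); 18^16 ≡ 96 (mod 120)
18^18 = 18^2 × 18^16 ≡ 24 (mod 120)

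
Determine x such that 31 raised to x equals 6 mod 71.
22

Baby-step giant-step with step n = ⌈√71⌉ = 9.
Baby steps 31^j mod 71 (j:value) for j=0..8: 0:1, 1:31, 2:38, 3:42, 4:24, 5:34, 6:60, 7:14, 8:8.
Giant-step multiplier: 31^(-9) ≡ 31^(70-9) = 31^61 ≡ 69 (mod 71).
Giant steps γ_i = 6·69^i mod 71: γ_0=6, γ_1=59, γ_2=24 (in table at j=4).
x = i·n + j = 2·9 + 4 = 22.
Check: 31^22 ≡ 6 (mod 71).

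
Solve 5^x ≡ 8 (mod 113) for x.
76

Baby-step giant-step with step n = ⌈√113⌉ = 11.
Baby steps 5^j mod 113 (j:value) for j=0..10: 0:1, 1:5, 2:25, 3:12, 4:60, 5:74, 6:31, 7:42, 8:97, 9:33, 10:52.
Giant-step multiplier: 5^(-11) ≡ 5^(112-11) = 5^101 ≡ 10 (mod 113).
Giant steps γ_i = 8·10^i mod 113: γ_0=8, γ_1=80, γ_2=9, γ_3=90, γ_4=109, γ_5=73, γ_6=52 (in table at j=10).
x = i·n + j = 6·11 + 10 = 76.
Check: 5^76 ≡ 8 (mod 113).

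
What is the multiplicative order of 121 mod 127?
63

127 is prime, so ord(121) divides φ(127) = 126.
Divisors of 126: 1, 2, 3, 6, 7, 9, 14, 18, 21, 42, 63, 126.
Repeated squaring: 121^1 ≡ 121, 121^2 ≡ 36, 121^4 ≡ 26, 121^8 ≡ 41, 121^16 ≡ 30, 121^32 ≡ 11, 121^64 ≡ 121 (mod 127).
Test 121^d mod 127 for each divisor d in increasing order:
121^1 ≡ 121
121^2 ≡ 36
121^3 = 121^2·121^1 ≡ 38
121^6 = 121^4·121^2 ≡ 47
121^7 = 121^4·121^2·121^1 ≡ 99
121^9 = 121^8·121^1 ≡ 8
121^14 = 121^8·121^4·121^2 ≡ 22
121^18 = 121^16·121^2 ≡ 64
121^21 = 121^16·121^4·121^1 ≡ 19
121^42 = 121^32·121^8·121^2 ≡ 107
121^63 = 121^32·121^16·121^8·121^4·121^2·121^1 ≡ 1  ← first divisor giving 1
The order is 63.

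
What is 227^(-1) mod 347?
240

gcd(227, 347) = 1, so the inverse exists.
Extended Euclidean algorithm on (347, 227):
347 = 1 × 227 + 120  ⟹  120 = (1)·347 + (-1)·227
227 = 1 × 120 + 107  ⟹  107 = (-1)·347 + (2)·227
120 = 1 × 107 + 13  ⟹  13 = (2)·347 + (-3)·227
107 = 8 × 13 + 3  ⟹  3 = (-17)·347 + (26)·227
13 = 4 × 3 + 1  ⟹  1 = (70)·347 + (-107)·227
So (-107)·227 ≡ 1 (mod 347), i.e. 227^(-1) ≡ -107 ≡ 240 (mod 347).
Check: 227 × 240 = 54480 ≡ 1 (mod 347)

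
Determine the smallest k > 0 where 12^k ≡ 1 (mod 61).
15

61 is prime, so ord(12) divides φ(61) = 60.
Divisors of 60: 1, 2, 3, 4, 5, 6, 10, 12, 15, 20, 30, 60.
Repeated squaring: 12^1 ≡ 12, 12^2 ≡ 22, 12^4 ≡ 57, 12^8 ≡ 16, 12^16 ≡ 12, 12^32 ≡ 22 (mod 61).
Test 12^d mod 61 for each divisor d in increasing order:
12^1 ≡ 12
12^2 ≡ 22
12^3 = 12^2·12^1 ≡ 20
12^4 ≡ 57
12^5 = 12^4·12^1 ≡ 13
12^6 = 12^4·12^2 ≡ 34
12^10 = 12^8·12^2 ≡ 47
12^12 = 12^8·12^4 ≡ 58
12^15 = 12^8·12^4·12^2·12^1 ≡ 1  ← first divisor giving 1
The order is 15.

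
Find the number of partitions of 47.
124754

p(n) counts ways to write n as a sum of positive integers (order ignored).
Euler's pentagonal recurrence: p(k) = p(k-1) + p(k-2) - p(k-5) - p(k-7) + p(k-12) + p(k-15) - ... (offsets j(3j∓1)/2, signs ++--, p(0)=1, p(<0)=0).
DP table for k = 0..46: p(0)=1, p(1)=1, p(2)=2, p(3)=3, p(4)=5, p(5)=7, p(6)=11, p(7)=15, p(8)=22, p(9)=30, p(10)=42, p(11)=56, p(12)=77, p(13)=101, p(14)=135, p(15)=176, p(16)=231, p(17)=297, p(18)=385, p(19)=490, p(20)=627, p(21)=792, p(22)=1002, p(23)=1255, p(24)=1575, p(25)=1958, p(26)=2436, p(27)=3010, p(28)=3718, p(29)=4565, p(30)=5604, p(31)=6842, p(32)=8349, p(33)=10143, p(34)=12310, p(35)=14883, p(36)=17977, p(37)=21637, p(38)=26015, p(39)=31185, p(40)=37338, p(41)=44583, p(42)=53174, p(43)=63261, p(44)=75175, p(45)=89134, p(46)=105558.
Final step: p(47) = p(46) + p(45) - p(42) - p(40) + p(35) + p(32) - p(25) - p(21) + p(12) + p(7)
= 105558 + 89134 - 53174 - 37338 + 14883 + 8349 - 1958 - 792 + 77 + 15
= 124754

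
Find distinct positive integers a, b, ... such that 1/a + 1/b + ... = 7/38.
1/6 + 1/57

Greedy algorithm:
7/38: ceiling(38/7) = 6, use 1/6
1/57: ceiling(57/1) = 57, use 1/57
Result: 7/38 = 1/6 + 1/57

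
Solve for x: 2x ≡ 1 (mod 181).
91

gcd(2, 181) = 1, so the inverse exists.
Extended Euclidean algorithm on (181, 2):
181 = 90 × 2 + 1  ⟹  1 = (1)·181 + (-90)·2
So (-90)·2 ≡ 1 (mod 181), i.e. 2^(-1) ≡ -90 ≡ 91 (mod 181).
Check: 2 × 91 = 182 ≡ 1 (mod 181)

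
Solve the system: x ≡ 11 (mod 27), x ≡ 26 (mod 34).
740

Using Chinese Remainder Theorem:
M = 27 × 34 = 918
M1 = 34, M2 = 27
y1 = 34^(-1) mod 27 = 4
y2 = 27^(-1) mod 34 = 29
x = (11×34×4 + 26×27×29) mod 918 = 740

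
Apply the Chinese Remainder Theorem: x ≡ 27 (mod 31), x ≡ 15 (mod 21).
120

Using Chinese Remainder Theorem:
M = 31 × 21 = 651
M1 = 21, M2 = 31
y1 = 21^(-1) mod 31 = 3
y2 = 31^(-1) mod 21 = 19
x = (27×21×3 + 15×31×19) mod 651 = 120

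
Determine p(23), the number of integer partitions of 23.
1255

p(n) counts ways to write n as a sum of positive integers (order ignored).
Euler's pentagonal recurrence: p(k) = p(k-1) + p(k-2) - p(k-5) - p(k-7) + p(k-12) + p(k-15) - ... (offsets j(3j∓1)/2, signs ++--, p(0)=1, p(<0)=0).
DP table for k = 0..22: p(0)=1, p(1)=1, p(2)=2, p(3)=3, p(4)=5, p(5)=7, p(6)=11, p(7)=15, p(8)=22, p(9)=30, p(10)=42, p(11)=56, p(12)=77, p(13)=101, p(14)=135, p(15)=176, p(16)=231, p(17)=297, p(18)=385, p(19)=490, p(20)=627, p(21)=792, p(22)=1002.
Final step: p(23) = p(22) + p(21) - p(18) - p(16) + p(11) + p(8) - p(1)
= 1002 + 792 - 385 - 231 + 56 + 22 - 1
= 1255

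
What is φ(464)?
224

464 = 2^4 × 29
φ(n) = n × ∏(1 - 1/p) for each prime p dividing n
φ(464) = 464 × (1 - 1/2) × (1 - 1/29) = 224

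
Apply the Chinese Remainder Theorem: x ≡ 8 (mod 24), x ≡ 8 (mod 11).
8

Using Chinese Remainder Theorem:
M = 24 × 11 = 264
M1 = 11, M2 = 24
y1 = 11^(-1) mod 24 = 11
y2 = 24^(-1) mod 11 = 6
x = (8×11×11 + 8×24×6) mod 264 = 8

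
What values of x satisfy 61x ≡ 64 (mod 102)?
x ≡ 88 (mod 102)

gcd(61, 102) = 1, which divides 64, so solutions exist.
Find 61^(-1) mod 102 by the extended Euclidean algorithm:
102 = 1 × 61 + 41  ⟹  41 = (1)·102 + (-1)·61
61 = 1 × 41 + 20  ⟹  20 = (-1)·102 + (2)·61
41 = 2 × 20 + 1  ⟹  1 = (3)·102 + (-5)·61
So (-5)·61 ≡ 1 (mod 102), i.e. 61^(-1) ≡ -5 ≡ 97 (mod 102).
x ≡ 97 × 64 = 6208 ≡ 88 (mod 102).
Check: 61 × 88 = 5368 ≡ 64 (mod 102).
Unique solution: x ≡ 88 (mod 102)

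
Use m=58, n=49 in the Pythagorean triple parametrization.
(963, 5684, 5765)

Euclid's formula: a = m² - n², b = 2mn, c = m² + n²
m = 58, n = 49
a = 58² - 49² = 3364 - 2401 = 963
b = 2 × 58 × 49 = 5684
c = 58² + 49² = 3364 + 2401 = 5765
Verification: 963² + 5684² = 927369 + 32307856 = 33235225 = 5765² ✓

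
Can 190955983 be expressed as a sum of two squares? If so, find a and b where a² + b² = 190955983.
Not possible

Factorization: 190955983 = 41 × 167^3
By Fermat: n is sum of two squares iff every prime p ≡ 3 (mod 4) appears to even power.
Prime(s) ≡ 3 (mod 4) with odd exponent: [(167, 3)]
Therefore 190955983 cannot be expressed as a² + b².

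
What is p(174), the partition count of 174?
397125074750

p(n) counts ways to write n as a sum of positive integers (order ignored).
Euler's pentagonal recurrence: p(k) = p(k-1) + p(k-2) - p(k-5) - p(k-7) + p(k-12) + p(k-15) - ... (offsets j(3j∓1)/2, signs ++--, p(0)=1, p(<0)=0).
DP table for k = 0..173: p(0)=1, p(1)=1, p(2)=2, p(3)=3, p(4)=5, p(5)=7, p(6)=11, p(7)=15, p(8)=22, p(9)=30, p(10)=42, p(11)=56, p(12)=77, p(13)=101, p(14)=135, p(15)=176, p(16)=231, p(17)=297, p(18)=385, p(19)=490, p(20)=627, p(21)=792, p(22)=1002, p(23)=1255, p(24)=1575, p(25)=1958, p(26)=2436, p(27)=3010, p(28)=3718, p(29)=4565, p(30)=5604, p(31)=6842, p(32)=8349, p(33)=10143, p(34)=12310, p(35)=14883, p(36)=17977, p(37)=21637, p(38)=26015, p(39)=31185, p(40)=37338, p(41)=44583, p(42)=53174, p(43)=63261, p(44)=75175, p(45)=89134, p(46)=105558, p(47)=124754, p(48)=147273, p(49)=173525, p(50)=204226, p(51)=239943, p(52)=281589, p(53)=329931, p(54)=386155, p(55)=451276, p(56)=526823, p(57)=614154, p(58)=715220, p(59)=831820, p(60)=966467, p(61)=1121505, p(62)=1300156, p(63)=1505499, p(64)=1741630, p(65)=2012558, p(66)=2323520, p(67)=2679689, p(68)=3087735, p(69)=3554345, p(70)=4087968, p(71)=4697205, p(72)=5392783, p(73)=6185689, p(74)=7089500, p(75)=8118264, p(76)=9289091, p(77)=10619863, p(78)=12132164, p(79)=13848650, p(80)=15796476, p(81)=18004327, p(82)=20506255, p(83)=23338469, p(84)=26543660, p(85)=30167357, p(86)=34262962, p(87)=38887673, p(88)=44108109, p(89)=49995925, p(90)=56634173, p(91)=64112359, p(92)=72533807, p(93)=82010177, p(94)=92669720, p(95)=104651419, p(96)=118114304, p(97)=133230930, p(98)=150198136, p(99)=169229875, p(100)=190569292, p(101)=214481126, p(102)=241265379, p(103)=271248950, p(104)=304801365, p(105)=342325709, p(106)=384276336, p(107)=431149389, p(108)=483502844, p(109)=541946240, p(110)=607163746, p(111)=679903203, p(112)=761002156, p(113)=851376628, p(114)=952050665, p(115)=1064144451, p(116)=1188908248, p(117)=1327710076, p(118)=1482074143, p(119)=1653668665, p(120)=1844349560, p(121)=2056148051, p(122)=2291320912, p(123)=2552338241, p(124)=2841940500, p(125)=3163127352, p(126)=3519222692, p(127)=3913864295, p(128)=4351078600, p(129)=4835271870, p(130)=5371315400, p(131)=5964539504, p(132)=6620830889, p(133)=7346629512, p(134)=8149040695, p(135)=9035836076, p(136)=10015581680, p(137)=11097645016, p(138)=12292341831, p(139)=13610949895, p(140)=15065878135, p(141)=16670689208, p(142)=18440293320, p(143)=20390982757, p(144)=22540654445, p(145)=24908858009, p(146)=27517052599, p(147)=30388671978, p(148)=33549419497, p(149)=37027355200, p(150)=40853235313, p(151)=45060624582, p(152)=49686288421, p(153)=54770336324, p(154)=60356673280, p(155)=66493182097, p(156)=73232243759, p(157)=80630964769, p(158)=88751778802, p(159)=97662728555, p(160)=107438159466, p(161)=118159068427, p(162)=129913904637, p(163)=142798995930, p(164)=156919475295, p(165)=172389800255, p(166)=189334822579, p(167)=207890420102, p(168)=228204732751, p(169)=250438925115, p(170)=274768617130, p(171)=301384802048, p(172)=330495499613, p(173)=362326859895.
Final step: p(174) = p(173) + p(172) - p(169) - p(167) + p(162) + p(159) - p(152) - p(148) + p(139) + p(134) - p(123) - p(117) + p(104) + p(97) - p(82) - p(74) + p(57) + p(48) - p(29) - p(19)
= 362326859895 + 330495499613 - 250438925115 - 207890420102 + 129913904637 + 97662728555 - 49686288421 - 33549419497 + 13610949895 + 8149040695 - 2552338241 - 1327710076 + 304801365 + 133230930 - 20506255 - 7089500 + 614154 + 147273 - 4565 - 490
= 397125074750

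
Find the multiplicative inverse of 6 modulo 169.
141

gcd(6, 169) = 1, so the inverse exists.
Extended Euclidean algorithm on (169, 6):
169 = 28 × 6 + 1  ⟹  1 = (1)·169 + (-28)·6
So (-28)·6 ≡ 1 (mod 169), i.e. 6^(-1) ≡ -28 ≡ 141 (mod 169).
Check: 6 × 141 = 846 ≡ 1 (mod 169)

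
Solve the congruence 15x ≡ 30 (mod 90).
x ≡ 2 (mod 6)

gcd(15, 90) = 15, which divides 30, so solutions exist.
Divide through by 15: x ≡ 2 (mod 6).
The coefficient of x is now 1, so x ≡ 2 (mod 6).
Check: 15 × 2 = 30 ≡ 30 (mod 90).
x ≡ 2 (mod 6), giving 15 solutions mod 90.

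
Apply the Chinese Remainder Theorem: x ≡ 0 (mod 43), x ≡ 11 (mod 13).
258

Using Chinese Remainder Theorem:
M = 43 × 13 = 559
M1 = 13, M2 = 43
y1 = 13^(-1) mod 43 = 10
y2 = 43^(-1) mod 13 = 10
x = (0×13×10 + 11×43×10) mod 559 = 258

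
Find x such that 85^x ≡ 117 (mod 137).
123

Baby-step giant-step with step n = ⌈√137⌉ = 12.
Baby steps 85^j mod 137 (j:value) for j=0..11: 0:1, 1:85, 2:101, 3:91, 4:63, 5:12, 6:61, 7:116, 8:133, 9:71, 10:7, 11:47.
Giant-step multiplier: 85^(-12) ≡ 85^(136-12) = 85^124 ≡ 81 (mod 137).
Giant steps γ_i = 117·81^i mod 137: γ_0=117, γ_1=24, γ_2=26, γ_3=51, γ_4=21, γ_5=57, γ_6=96, γ_7=104, γ_8=67, γ_9=84, γ_10=91 (in table at j=3).
x = i·n + j = 10·12 + 3 = 123.
Check: 85^123 ≡ 117 (mod 137).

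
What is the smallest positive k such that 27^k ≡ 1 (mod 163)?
54

163 is prime, so ord(27) divides φ(163) = 162.
Divisors of 162: 1, 2, 3, 6, 9, 18, 27, 54, 81, 162.
Repeated squaring: 27^1 ≡ 27, 27^2 ≡ 77, 27^4 ≡ 61, 27^8 ≡ 135, 27^16 ≡ 132, 27^32 ≡ 146, 27^64 ≡ 126, 27^128 ≡ 65 (mod 163).
Test 27^d mod 163 for each divisor d in increasing order:
27^1 ≡ 27
27^2 ≡ 77
27^3 = 27^2·27^1 ≡ 123
27^6 = 27^4·27^2 ≡ 133
27^9 = 27^8·27^1 ≡ 59
27^18 = 27^16·27^2 ≡ 58
27^27 = 27^16·27^8·27^2·27^1 ≡ 162
27^54 = 27^32·27^16·27^4·27^2 ≡ 1  ← first divisor giving 1
The order is 54.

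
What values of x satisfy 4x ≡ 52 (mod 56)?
x ≡ 13 (mod 14)

gcd(4, 56) = 4, which divides 52, so solutions exist.
Divide through by 4: x ≡ 13 (mod 14).
The coefficient of x is now 1, so x ≡ 13 (mod 14).
Check: 4 × 13 = 52 ≡ 52 (mod 56).
x ≡ 13 (mod 14), giving 4 solutions mod 56.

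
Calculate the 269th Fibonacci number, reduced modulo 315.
149

Matrix identity: Q^n = [[F_(n+1), F_n], [F_n, F_(n-1)]] with Q = [[1,1],[1,0]].
n = 269 = 100001101₂. Square-and-multiply, entries mod 315:
Q^1 = [[1,1],[1,0]]
Q^2 = (Q^1)² = [[2,1],[1,1]]
Q^4 = (Q^2)² = [[5,3],[3,2]]
Q^8 = (Q^4)² = [[34,21],[21,13]]
Q^16 = (Q^8)² = [[22,42],[42,295]]
Q^33 = (Q^16)²·Q = [[127,43],[43,84]]
Q^67 = (Q^33)²·Q = [[276,23],[23,253]]
Q^134 = (Q^67)² = [[160,197],[197,278]]
Q^269 = (Q^134)²·Q = [[125,149],[149,291]]
F_269 mod 315 = Q^269[0][1] = 149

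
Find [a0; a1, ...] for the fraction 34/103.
[0; 3, 34]

Euclidean algorithm steps:
34 = 0 × 103 + 34
103 = 3 × 34 + 1
34 = 34 × 1 + 0
Continued fraction: [0; 3, 34]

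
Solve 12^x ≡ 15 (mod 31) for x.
9

Baby-step giant-step with step n = ⌈√31⌉ = 6.
Baby steps 12^j mod 31 (j:value) for j=0..5: 0:1, 1:12, 2:20, 3:23, 4:28, 5:26.
Giant-step multiplier: 12^(-6) ≡ 12^(30-6) = 12^24 ≡ 16 (mod 31).
Giant steps γ_i = 15·16^i mod 31: γ_0=15, γ_1=23 (in table at j=3).
x = i·n + j = 1·6 + 3 = 9.
Check: 12^9 ≡ 15 (mod 31).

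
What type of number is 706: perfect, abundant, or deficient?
deficient

Proper divisors of 706: sum = 1 + 2 + 353 = 356
Since 356 < 706, 706 is deficient.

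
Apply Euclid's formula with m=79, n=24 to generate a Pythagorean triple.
(5665, 3792, 6817)

Euclid's formula: a = m² - n², b = 2mn, c = m² + n²
m = 79, n = 24
a = 79² - 24² = 6241 - 576 = 5665
b = 2 × 79 × 24 = 3792
c = 79² + 24² = 6241 + 576 = 6817
Verification: 5665² + 3792² = 32092225 + 14379264 = 46471489 = 6817² ✓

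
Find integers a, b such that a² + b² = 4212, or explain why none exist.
36² + 54² (a=36, b=54)

Factorization: 4212 = 2^2 × 3^4 × 13
By Fermat: n is sum of two squares iff every prime p ≡ 3 (mod 4) appears to even power.
All primes ≡ 3 (mod 4) appear to even power.
Search a = 0, 1, 2, … for 4212 - a² a perfect square: first hit at a = 36: 4212 - 1296 = 2916 = 54².
4212 = 36² + 54² = 1296 + 2916 ✓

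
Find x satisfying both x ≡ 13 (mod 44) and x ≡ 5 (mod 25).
805

Using Chinese Remainder Theorem:
M = 44 × 25 = 1100
M1 = 25, M2 = 44
y1 = 25^(-1) mod 44 = 37
y2 = 44^(-1) mod 25 = 4
x = (13×25×37 + 5×44×4) mod 1100 = 805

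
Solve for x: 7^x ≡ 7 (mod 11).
1

Baby-step giant-step with step n = ⌈√11⌉ = 4.
Baby steps 7^j mod 11 (j:value) for j=0..3: 0:1, 1:7, 2:5, 3:2.
h = 7 is already in the table at j=1, so x = 1.
Check: 7^1 ≡ 7 (mod 11).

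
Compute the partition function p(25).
1958

p(n) counts ways to write n as a sum of positive integers (order ignored).
Euler's pentagonal recurrence: p(k) = p(k-1) + p(k-2) - p(k-5) - p(k-7) + p(k-12) + p(k-15) - ... (offsets j(3j∓1)/2, signs ++--, p(0)=1, p(<0)=0).
DP table for k = 0..24: p(0)=1, p(1)=1, p(2)=2, p(3)=3, p(4)=5, p(5)=7, p(6)=11, p(7)=15, p(8)=22, p(9)=30, p(10)=42, p(11)=56, p(12)=77, p(13)=101, p(14)=135, p(15)=176, p(16)=231, p(17)=297, p(18)=385, p(19)=490, p(20)=627, p(21)=792, p(22)=1002, p(23)=1255, p(24)=1575.
Final step: p(25) = p(24) + p(23) - p(20) - p(18) + p(13) + p(10) - p(3)
= 1575 + 1255 - 627 - 385 + 101 + 42 - 3
= 1958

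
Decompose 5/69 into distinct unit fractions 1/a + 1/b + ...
1/14 + 1/966

Greedy algorithm:
5/69: ceiling(69/5) = 14, use 1/14
1/966: ceiling(966/1) = 966, use 1/966
Result: 5/69 = 1/14 + 1/966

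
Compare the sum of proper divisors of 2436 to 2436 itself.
abundant

Proper divisors of 2436: sum = 1 + 2 + 3 + 4 + 6 + 7 + 12 + 14 + ... + 406 + 609 + 812 + 1218 (23 divisors) = 4284
Since 4284 > 2436, 2436 is abundant.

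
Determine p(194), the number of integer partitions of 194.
2366022741845

p(n) counts ways to write n as a sum of positive integers (order ignored).
Euler's pentagonal recurrence: p(k) = p(k-1) + p(k-2) - p(k-5) - p(k-7) + p(k-12) + p(k-15) - ... (offsets j(3j∓1)/2, signs ++--, p(0)=1, p(<0)=0).
DP table for k = 0..193: p(0)=1, p(1)=1, p(2)=2, p(3)=3, p(4)=5, p(5)=7, p(6)=11, p(7)=15, p(8)=22, p(9)=30, p(10)=42, p(11)=56, p(12)=77, p(13)=101, p(14)=135, p(15)=176, p(16)=231, p(17)=297, p(18)=385, p(19)=490, p(20)=627, p(21)=792, p(22)=1002, p(23)=1255, p(24)=1575, p(25)=1958, p(26)=2436, p(27)=3010, p(28)=3718, p(29)=4565, p(30)=5604, p(31)=6842, p(32)=8349, p(33)=10143, p(34)=12310, p(35)=14883, p(36)=17977, p(37)=21637, p(38)=26015, p(39)=31185, p(40)=37338, p(41)=44583, p(42)=53174, p(43)=63261, p(44)=75175, p(45)=89134, p(46)=105558, p(47)=124754, p(48)=147273, p(49)=173525, p(50)=204226, p(51)=239943, p(52)=281589, p(53)=329931, p(54)=386155, p(55)=451276, p(56)=526823, p(57)=614154, p(58)=715220, p(59)=831820, p(60)=966467, p(61)=1121505, p(62)=1300156, p(63)=1505499, p(64)=1741630, p(65)=2012558, p(66)=2323520, p(67)=2679689, p(68)=3087735, p(69)=3554345, p(70)=4087968, p(71)=4697205, p(72)=5392783, p(73)=6185689, p(74)=7089500, p(75)=8118264, p(76)=9289091, p(77)=10619863, p(78)=12132164, p(79)=13848650, p(80)=15796476, p(81)=18004327, p(82)=20506255, p(83)=23338469, p(84)=26543660, p(85)=30167357, p(86)=34262962, p(87)=38887673, p(88)=44108109, p(89)=49995925, p(90)=56634173, p(91)=64112359, p(92)=72533807, p(93)=82010177, p(94)=92669720, p(95)=104651419, p(96)=118114304, p(97)=133230930, p(98)=150198136, p(99)=169229875, p(100)=190569292, p(101)=214481126, p(102)=241265379, p(103)=271248950, p(104)=304801365, p(105)=342325709, p(106)=384276336, p(107)=431149389, p(108)=483502844, p(109)=541946240, p(110)=607163746, p(111)=679903203, p(112)=761002156, p(113)=851376628, p(114)=952050665, p(115)=1064144451, p(116)=1188908248, p(117)=1327710076, p(118)=1482074143, p(119)=1653668665, p(120)=1844349560, p(121)=2056148051, p(122)=2291320912, p(123)=2552338241, p(124)=2841940500, p(125)=3163127352, p(126)=3519222692, p(127)=3913864295, p(128)=4351078600, p(129)=4835271870, p(130)=5371315400, p(131)=5964539504, p(132)=6620830889, p(133)=7346629512, p(134)=8149040695, p(135)=9035836076, p(136)=10015581680, p(137)=11097645016, p(138)=12292341831, p(139)=13610949895, p(140)=15065878135, p(141)=16670689208, p(142)=18440293320, p(143)=20390982757, p(144)=22540654445, p(145)=24908858009, p(146)=27517052599, p(147)=30388671978, p(148)=33549419497, p(149)=37027355200, p(150)=40853235313, p(151)=45060624582, p(152)=49686288421, p(153)=54770336324, p(154)=60356673280, p(155)=66493182097, p(156)=73232243759, p(157)=80630964769, p(158)=88751778802, p(159)=97662728555, p(160)=107438159466, p(161)=118159068427, p(162)=129913904637, p(163)=142798995930, p(164)=156919475295, p(165)=172389800255, p(166)=189334822579, p(167)=207890420102, p(168)=228204732751, p(169)=250438925115, p(170)=274768617130, p(171)=301384802048, p(172)=330495499613, p(173)=362326859895, p(174)=397125074750, p(175)=435157697830, p(176)=476715857290, p(177)=522115831195, p(178)=571701605655, p(179)=625846753120, p(180)=684957390936, p(181)=749474411781, p(182)=819876908323, p(183)=896684817527, p(184)=980462880430, p(185)=1071823774337, p(186)=1171432692373, p(187)=1280011042268, p(188)=1398341745571, p(189)=1527273599625, p(190)=1667727404093, p(191)=1820701100652, p(192)=1987276856363, p(193)=2168627105469.
Final step: p(194) = p(193) + p(192) - p(189) - p(187) + p(182) + p(179) - p(172) - p(168) + p(159) + p(154) - p(143) - p(137) + p(124) + p(117) - p(102) - p(94) + p(77) + p(68) - p(49) - p(39) + p(18) + p(7)
= 2168627105469 + 1987276856363 - 1527273599625 - 1280011042268 + 819876908323 + 625846753120 - 330495499613 - 228204732751 + 97662728555 + 60356673280 - 20390982757 - 11097645016 + 2841940500 + 1327710076 - 241265379 - 92669720 + 10619863 + 3087735 - 173525 - 31185 + 385 + 15
= 2366022741845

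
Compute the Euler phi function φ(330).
80

330 = 2 × 3 × 5 × 11
φ(n) = n × ∏(1 - 1/p) for each prime p dividing n
φ(330) = 330 × (1 - 1/2) × (1 - 1/3) × (1 - 1/5) × (1 - 1/11) = 80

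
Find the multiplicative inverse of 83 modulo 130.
47

gcd(83, 130) = 1, so the inverse exists.
Extended Euclidean algorithm on (130, 83):
130 = 1 × 83 + 47  ⟹  47 = (1)·130 + (-1)·83
83 = 1 × 47 + 36  ⟹  36 = (-1)·130 + (2)·83
47 = 1 × 36 + 11  ⟹  11 = (2)·130 + (-3)·83
36 = 3 × 11 + 3  ⟹  3 = (-7)·130 + (11)·83
11 = 3 × 3 + 2  ⟹  2 = (23)·130 + (-36)·83
3 = 1 × 2 + 1  ⟹  1 = (-30)·130 + (47)·83
So (47)·83 ≡ 1 (mod 130), i.e. 83^(-1) ≡ 47 (mod 130).
Check: 83 × 47 = 3901 ≡ 1 (mod 130)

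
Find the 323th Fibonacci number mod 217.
44

Matrix identity: Q^n = [[F_(n+1), F_n], [F_n, F_(n-1)]] with Q = [[1,1],[1,0]].
n = 323 = 101000011₂. Square-and-multiply, entries mod 217:
Q^1 = [[1,1],[1,0]]
Q^2 = (Q^1)² = [[2,1],[1,1]]
Q^5 = (Q^2)²·Q = [[8,5],[5,3]]
Q^10 = (Q^5)² = [[89,55],[55,34]]
Q^20 = (Q^10)² = [[96,38],[38,58]]
Q^40 = (Q^20)² = [[27,210],[210,34]]
Q^80 = (Q^40)² = [[127,7],[7,120]]
Q^161 = (Q^80)²·Q = [[113,120],[120,210]]
Q^323 = (Q^161)²·Q = [[178,44],[44,134]]
F_323 mod 217 = Q^323[0][1] = 44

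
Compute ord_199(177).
99

199 is prime, so ord(177) divides φ(199) = 198.
Divisors of 198: 1, 2, 3, 6, 9, 11, 18, 22, 33, 66, 99, 198.
Repeated squaring: 177^1 ≡ 177, 177^2 ≡ 86, 177^4 ≡ 33, 177^8 ≡ 94, 177^16 ≡ 80, 177^32 ≡ 32, 177^64 ≡ 29, 177^128 ≡ 45 (mod 199).
Test 177^d mod 199 for each divisor d in increasing order:
177^1 ≡ 177
177^2 ≡ 86
177^3 = 177^2·177^1 ≡ 98
177^6 = 177^4·177^2 ≡ 52
177^9 = 177^8·177^1 ≡ 121
177^11 = 177^8·177^2·177^1 ≡ 58
177^18 = 177^16·177^2 ≡ 114
177^22 = 177^16·177^4·177^2 ≡ 180
177^33 = 177^32·177^1 ≡ 92
177^66 = 177^64·177^2 ≡ 106
177^99 = 177^64·177^32·177^2·177^1 ≡ 1  ← first divisor giving 1
The order is 99.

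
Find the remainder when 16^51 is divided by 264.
16

Repeated squaring. Binary of 51 = 110011.
16^1 ≡ 16 (mod 264); 16^2 ≡ 256 (mod 264); 16^4 ≡ 64 (mod 264); 16^8 ≡ 136 (mod 264); 16^16 ≡ 16 (mod 264); 16^32 ≡ 256 (mod 264)
16^51 = 16^1 × 16^2 × 16^16 × 16^32 ≡ 16 (mod 264)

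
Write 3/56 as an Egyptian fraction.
1/19 + 1/1064

Greedy algorithm:
3/56: ceiling(56/3) = 19, use 1/19
1/1064: ceiling(1064/1) = 1064, use 1/1064
Result: 3/56 = 1/19 + 1/1064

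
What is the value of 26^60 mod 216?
136

Repeated squaring. Binary of 60 = 111100.
26^1 ≡ 26 (mod 216); 26^2 ≡ 28 (mod 216); 26^4 ≡ 136 (mod 216); 26^8 ≡ 136 (mod 216); 26^16 ≡ 136 (mod 216); 26^32 ≡ 136 (mod 216)
26^60 = 26^4 × 26^8 × 26^16 × 26^32 ≡ 136 (mod 216)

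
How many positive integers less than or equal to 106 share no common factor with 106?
52

106 = 2 × 53
φ(n) = n × ∏(1 - 1/p) for each prime p dividing n
φ(106) = 106 × (1 - 1/2) × (1 - 1/53) = 52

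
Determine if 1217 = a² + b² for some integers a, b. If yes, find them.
16² + 31² (a=16, b=31)

Factorization: 1217 = 1217
By Fermat: n is sum of two squares iff every prime p ≡ 3 (mod 4) appears to even power.
All primes ≡ 3 (mod 4) appear to even power.
Search a = 0, 1, 2, … for 1217 - a² a perfect square: first hit at a = 16: 1217 - 256 = 961 = 31².
1217 = 16² + 31² = 256 + 961 ✓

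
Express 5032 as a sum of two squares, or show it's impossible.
26² + 66² (a=26, b=66)

Factorization: 5032 = 2^3 × 17 × 37
By Fermat: n is sum of two squares iff every prime p ≡ 3 (mod 4) appears to even power.
All primes ≡ 3 (mod 4) appear to even power.
Search a = 0, 1, 2, … for 5032 - a² a perfect square: first hit at a = 26: 5032 - 676 = 4356 = 66².
5032 = 26² + 66² = 676 + 4356 ✓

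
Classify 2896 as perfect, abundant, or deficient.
deficient

Proper divisors of 2896: sum = 1 + 2 + 4 + 8 + 16 + 181 + 362 + 724 + 1448 = 2746
Since 2746 < 2896, 2896 is deficient.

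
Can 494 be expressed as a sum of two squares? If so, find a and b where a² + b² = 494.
Not possible

Factorization: 494 = 2 × 13 × 19
By Fermat: n is sum of two squares iff every prime p ≡ 3 (mod 4) appears to even power.
Prime(s) ≡ 3 (mod 4) with odd exponent: [(19, 1)]
Therefore 494 cannot be expressed as a² + b².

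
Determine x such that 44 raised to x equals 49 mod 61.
34

Baby-step giant-step with step n = ⌈√61⌉ = 8.
Baby steps 44^j mod 61 (j:value) for j=0..7: 0:1, 1:44, 2:45, 3:28, 4:12, 5:40, 6:52, 7:31.
Giant-step multiplier: 44^(-8) ≡ 44^(60-8) = 44^52 ≡ 25 (mod 61).
Giant steps γ_i = 49·25^i mod 61: γ_0=49, γ_1=5, γ_2=3, γ_3=14, γ_4=45 (in table at j=2).
x = i·n + j = 4·8 + 2 = 34.
Check: 44^34 ≡ 49 (mod 61).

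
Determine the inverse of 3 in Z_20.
7

gcd(3, 20) = 1, so the inverse exists.
Extended Euclidean algorithm on (20, 3):
20 = 6 × 3 + 2  ⟹  2 = (1)·20 + (-6)·3
3 = 1 × 2 + 1  ⟹  1 = (-1)·20 + (7)·3
So (7)·3 ≡ 1 (mod 20), i.e. 3^(-1) ≡ 7 (mod 20).
Check: 3 × 7 = 21 ≡ 1 (mod 20)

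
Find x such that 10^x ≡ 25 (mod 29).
8

Baby-step giant-step with step n = ⌈√29⌉ = 6.
Baby steps 10^j mod 29 (j:value) for j=0..5: 0:1, 1:10, 2:13, 3:14, 4:24, 5:8.
Giant-step multiplier: 10^(-6) ≡ 10^(28-6) = 10^22 ≡ 4 (mod 29).
Giant steps γ_i = 25·4^i mod 29: γ_0=25, γ_1=13 (in table at j=2).
x = i·n + j = 1·6 + 2 = 8.
Check: 10^8 ≡ 25 (mod 29).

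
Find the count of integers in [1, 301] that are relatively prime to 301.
252

301 = 7 × 43
φ(n) = n × ∏(1 - 1/p) for each prime p dividing n
φ(301) = 301 × (1 - 1/7) × (1 - 1/43) = 252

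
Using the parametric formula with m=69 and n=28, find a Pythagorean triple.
(3977, 3864, 5545)

Euclid's formula: a = m² - n², b = 2mn, c = m² + n²
m = 69, n = 28
a = 69² - 28² = 4761 - 784 = 3977
b = 2 × 69 × 28 = 3864
c = 69² + 28² = 4761 + 784 = 5545
Verification: 3977² + 3864² = 15816529 + 14930496 = 30747025 = 5545² ✓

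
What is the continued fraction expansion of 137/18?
[7; 1, 1, 1, 1, 3]

Euclidean algorithm steps:
137 = 7 × 18 + 11
18 = 1 × 11 + 7
11 = 1 × 7 + 4
7 = 1 × 4 + 3
4 = 1 × 3 + 1
3 = 3 × 1 + 0
Continued fraction: [7; 1, 1, 1, 1, 3]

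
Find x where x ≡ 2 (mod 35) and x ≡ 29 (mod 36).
317

Using Chinese Remainder Theorem:
M = 35 × 36 = 1260
M1 = 36, M2 = 35
y1 = 36^(-1) mod 35 = 1
y2 = 35^(-1) mod 36 = 35
x = (2×36×1 + 29×35×35) mod 1260 = 317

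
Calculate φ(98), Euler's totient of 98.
42

98 = 2 × 7^2
φ(n) = n × ∏(1 - 1/p) for each prime p dividing n
φ(98) = 98 × (1 - 1/2) × (1 - 1/7) = 42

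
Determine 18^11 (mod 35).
2

Repeated squaring. Binary of 11 = 1011.
18^1 ≡ 18 (mod 35); 18^2 ≡ 9 (mod 35); 18^4 ≡ 11 (mod 35); 18^8 ≡ 16 (mod 35)
18^11 = 18^1 × 18^2 × 18^8 ≡ 2 (mod 35)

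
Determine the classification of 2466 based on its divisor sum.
abundant

Proper divisors of 2466: sum = 1 + 2 + 3 + 6 + 9 + 18 + 137 + 274 + 411 + 822 + 1233 = 2916
Since 2916 > 2466, 2466 is abundant.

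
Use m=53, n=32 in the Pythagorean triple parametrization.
(1785, 3392, 3833)

Euclid's formula: a = m² - n², b = 2mn, c = m² + n²
m = 53, n = 32
a = 53² - 32² = 2809 - 1024 = 1785
b = 2 × 53 × 32 = 3392
c = 53² + 32² = 2809 + 1024 = 3833
Verification: 1785² + 3392² = 3186225 + 11505664 = 14691889 = 3833² ✓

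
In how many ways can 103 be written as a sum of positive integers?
271248950

p(n) counts ways to write n as a sum of positive integers (order ignored).
Euler's pentagonal recurrence: p(k) = p(k-1) + p(k-2) - p(k-5) - p(k-7) + p(k-12) + p(k-15) - ... (offsets j(3j∓1)/2, signs ++--, p(0)=1, p(<0)=0).
DP table for k = 0..102: p(0)=1, p(1)=1, p(2)=2, p(3)=3, p(4)=5, p(5)=7, p(6)=11, p(7)=15, p(8)=22, p(9)=30, p(10)=42, p(11)=56, p(12)=77, p(13)=101, p(14)=135, p(15)=176, p(16)=231, p(17)=297, p(18)=385, p(19)=490, p(20)=627, p(21)=792, p(22)=1002, p(23)=1255, p(24)=1575, p(25)=1958, p(26)=2436, p(27)=3010, p(28)=3718, p(29)=4565, p(30)=5604, p(31)=6842, p(32)=8349, p(33)=10143, p(34)=12310, p(35)=14883, p(36)=17977, p(37)=21637, p(38)=26015, p(39)=31185, p(40)=37338, p(41)=44583, p(42)=53174, p(43)=63261, p(44)=75175, p(45)=89134, p(46)=105558, p(47)=124754, p(48)=147273, p(49)=173525, p(50)=204226, p(51)=239943, p(52)=281589, p(53)=329931, p(54)=386155, p(55)=451276, p(56)=526823, p(57)=614154, p(58)=715220, p(59)=831820, p(60)=966467, p(61)=1121505, p(62)=1300156, p(63)=1505499, p(64)=1741630, p(65)=2012558, p(66)=2323520, p(67)=2679689, p(68)=3087735, p(69)=3554345, p(70)=4087968, p(71)=4697205, p(72)=5392783, p(73)=6185689, p(74)=7089500, p(75)=8118264, p(76)=9289091, p(77)=10619863, p(78)=12132164, p(79)=13848650, p(80)=15796476, p(81)=18004327, p(82)=20506255, p(83)=23338469, p(84)=26543660, p(85)=30167357, p(86)=34262962, p(87)=38887673, p(88)=44108109, p(89)=49995925, p(90)=56634173, p(91)=64112359, p(92)=72533807, p(93)=82010177, p(94)=92669720, p(95)=104651419, p(96)=118114304, p(97)=133230930, p(98)=150198136, p(99)=169229875, p(100)=190569292, p(101)=214481126, p(102)=241265379.
Final step: p(103) = p(102) + p(101) - p(98) - p(96) + p(91) + p(88) - p(81) - p(77) + p(68) + p(63) - p(52) - p(46) + p(33) + p(26) - p(11) - p(3)
= 241265379 + 214481126 - 150198136 - 118114304 + 64112359 + 44108109 - 18004327 - 10619863 + 3087735 + 1505499 - 281589 - 105558 + 10143 + 2436 - 56 - 3
= 271248950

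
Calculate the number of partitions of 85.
30167357

p(n) counts ways to write n as a sum of positive integers (order ignored).
Euler's pentagonal recurrence: p(k) = p(k-1) + p(k-2) - p(k-5) - p(k-7) + p(k-12) + p(k-15) - ... (offsets j(3j∓1)/2, signs ++--, p(0)=1, p(<0)=0).
DP table for k = 0..84: p(0)=1, p(1)=1, p(2)=2, p(3)=3, p(4)=5, p(5)=7, p(6)=11, p(7)=15, p(8)=22, p(9)=30, p(10)=42, p(11)=56, p(12)=77, p(13)=101, p(14)=135, p(15)=176, p(16)=231, p(17)=297, p(18)=385, p(19)=490, p(20)=627, p(21)=792, p(22)=1002, p(23)=1255, p(24)=1575, p(25)=1958, p(26)=2436, p(27)=3010, p(28)=3718, p(29)=4565, p(30)=5604, p(31)=6842, p(32)=8349, p(33)=10143, p(34)=12310, p(35)=14883, p(36)=17977, p(37)=21637, p(38)=26015, p(39)=31185, p(40)=37338, p(41)=44583, p(42)=53174, p(43)=63261, p(44)=75175, p(45)=89134, p(46)=105558, p(47)=124754, p(48)=147273, p(49)=173525, p(50)=204226, p(51)=239943, p(52)=281589, p(53)=329931, p(54)=386155, p(55)=451276, p(56)=526823, p(57)=614154, p(58)=715220, p(59)=831820, p(60)=966467, p(61)=1121505, p(62)=1300156, p(63)=1505499, p(64)=1741630, p(65)=2012558, p(66)=2323520, p(67)=2679689, p(68)=3087735, p(69)=3554345, p(70)=4087968, p(71)=4697205, p(72)=5392783, p(73)=6185689, p(74)=7089500, p(75)=8118264, p(76)=9289091, p(77)=10619863, p(78)=12132164, p(79)=13848650, p(80)=15796476, p(81)=18004327, p(82)=20506255, p(83)=23338469, p(84)=26543660.
Final step: p(85) = p(84) + p(83) - p(80) - p(78) + p(73) + p(70) - p(63) - p(59) + p(50) + p(45) - p(34) - p(28) + p(15) + p(8)
= 26543660 + 23338469 - 15796476 - 12132164 + 6185689 + 4087968 - 1505499 - 831820 + 204226 + 89134 - 12310 - 3718 + 176 + 22
= 30167357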